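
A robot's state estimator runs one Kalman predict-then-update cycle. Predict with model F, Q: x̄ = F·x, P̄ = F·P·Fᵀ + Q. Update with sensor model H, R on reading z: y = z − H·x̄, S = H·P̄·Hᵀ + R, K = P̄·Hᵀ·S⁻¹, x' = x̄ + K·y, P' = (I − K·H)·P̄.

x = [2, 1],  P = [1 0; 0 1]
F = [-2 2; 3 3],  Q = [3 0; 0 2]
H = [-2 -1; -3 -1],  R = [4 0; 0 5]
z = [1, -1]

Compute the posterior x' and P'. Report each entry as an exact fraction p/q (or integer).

x' = [-529/259, 1371/259]
P' = [550/259 -1210/259; -1210/259 3180/259]

x̄ = F·x = [-2, 9]
P̄ = F·P·Fᵀ + Q = [11 0; 0 20]
y = z − H·x̄ = [6, 2]
S = H·P̄·Hᵀ + R = [68 86; 86 124]
K = P̄·Hᵀ·S⁻¹ = [55/518 -88/259; -190/259 90/259]
x' = x̄ + K·y = [-529/259, 1371/259]
P' = (I − K·H)·P̄ = [550/259 -1210/259; -1210/259 3180/259]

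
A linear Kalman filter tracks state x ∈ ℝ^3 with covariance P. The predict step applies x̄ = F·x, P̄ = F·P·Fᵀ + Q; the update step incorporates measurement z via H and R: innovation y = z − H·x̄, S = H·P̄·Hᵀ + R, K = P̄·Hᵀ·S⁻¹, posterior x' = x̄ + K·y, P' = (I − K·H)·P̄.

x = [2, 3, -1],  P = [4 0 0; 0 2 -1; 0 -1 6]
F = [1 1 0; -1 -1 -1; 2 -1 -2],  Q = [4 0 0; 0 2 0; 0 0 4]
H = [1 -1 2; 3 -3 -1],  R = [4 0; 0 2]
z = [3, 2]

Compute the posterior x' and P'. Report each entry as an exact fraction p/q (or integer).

x̄ = F·x = [5, -4, 3]
P̄ = F·P·Fᵀ + Q = [10 -5 8; -5 12 3; 8 3 42]
y = z − H·x̄ = [-12, -22]
S = H·P̄·Hᵀ + R = [224 37; 37 302]
K = P̄·Hᵀ·S⁻¹ = [7993/66279 7141/66279; -1324/66279 -11689/66279; 27877/66279 -9341/66279]
x' = x̄ + K·y = [78377/66279, 7930/66279, 69815/66279]
P' = (I − K·H)·P̄ = [150790/66279 142142/66279 11662/66279; 142142/66279 149578/66279 1070/66279; 11662/66279 1070/66279 50458/66279]

x' = [78377/66279, 7930/66279, 69815/66279]
P' = [150790/66279 142142/66279 11662/66279; 142142/66279 149578/66279 1070/66279; 11662/66279 1070/66279 50458/66279]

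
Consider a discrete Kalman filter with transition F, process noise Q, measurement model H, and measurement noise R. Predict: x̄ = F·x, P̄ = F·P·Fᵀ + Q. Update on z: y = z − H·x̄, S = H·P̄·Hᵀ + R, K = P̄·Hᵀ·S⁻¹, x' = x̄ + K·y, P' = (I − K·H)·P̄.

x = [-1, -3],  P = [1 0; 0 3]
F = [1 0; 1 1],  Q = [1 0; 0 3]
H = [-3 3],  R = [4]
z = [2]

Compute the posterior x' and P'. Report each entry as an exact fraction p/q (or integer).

x' = [-100/67, -70/67]
P' = [125/67 121/67; 121/67 145/67]

x̄ = F·x = [-1, -4]
P̄ = F·P·Fᵀ + Q = [2 1; 1 7]
y = z − H·x̄ = [11]
S = H·P̄·Hᵀ + R = [67]
K = P̄·Hᵀ·S⁻¹ = [-3/67; 18/67]
x' = x̄ + K·y = [-100/67, -70/67]
P' = (I − K·H)·P̄ = [125/67 121/67; 121/67 145/67]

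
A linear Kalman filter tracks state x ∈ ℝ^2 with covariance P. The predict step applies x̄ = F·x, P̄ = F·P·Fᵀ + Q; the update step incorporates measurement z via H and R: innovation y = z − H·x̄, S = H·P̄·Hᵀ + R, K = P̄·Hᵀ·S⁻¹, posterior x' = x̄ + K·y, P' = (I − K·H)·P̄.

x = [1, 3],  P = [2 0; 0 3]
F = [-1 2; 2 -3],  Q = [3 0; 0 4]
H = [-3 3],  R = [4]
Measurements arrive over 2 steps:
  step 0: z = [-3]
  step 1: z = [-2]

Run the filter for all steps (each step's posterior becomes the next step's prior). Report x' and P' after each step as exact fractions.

step 0: x̄ = F·x = [5, -7]
step 0: P̄ = F·P·Fᵀ + Q = [17 -22; -22 39]
step 0: y = z − H·x̄ = [33]
step 0: S = H·P̄·Hᵀ + R = [904]
step 0: K = P̄·Hᵀ·S⁻¹ = [-117/904; 183/904]
step 0: x' = x̄ + K·y = [659/904, -289/904]
step 0: P' = (I − K·H)·P̄ = [1679/904 1523/904; 1523/904 1767/904]
step 1: x̄ = F·x = [-1237/904, 2185/904]
step 1: P̄ = F·P·Fᵀ + Q = [5367/904 -3299/904; -3299/904 7959/904]
step 1: y = z − H·x̄ = [-6037/452]
step 1: S = H·P̄·Hᵀ + R = [45733/226]
step 1: K = P̄·Hᵀ·S⁻¹ = [-12999/91466; 16887/91466]
step 1: x' = x̄ + K·y = [96917/182932, -8939/182932]
step 1: P' = (I − K·H)·P̄ = [338385/182932 303721/182932; 303721/182932 348753/182932]

step 0: x' = [659/904, -289/904], P' = [1679/904 1523/904; 1523/904 1767/904]
step 1: x' = [96917/182932, -8939/182932], P' = [338385/182932 303721/182932; 303721/182932 348753/182932]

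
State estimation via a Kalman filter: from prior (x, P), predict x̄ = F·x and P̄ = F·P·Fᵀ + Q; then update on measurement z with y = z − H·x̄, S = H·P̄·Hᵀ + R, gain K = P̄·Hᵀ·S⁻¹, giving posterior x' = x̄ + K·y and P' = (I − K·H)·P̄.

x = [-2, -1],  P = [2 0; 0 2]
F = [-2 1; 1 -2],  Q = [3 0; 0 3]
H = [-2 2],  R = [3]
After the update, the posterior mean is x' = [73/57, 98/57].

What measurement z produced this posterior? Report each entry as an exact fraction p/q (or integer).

x̄ = F·x = [3, 0]
P̄ = F·P·Fᵀ + Q = [13 -8; -8 13]
S = H·P̄·Hᵀ + R = [171]
K = P̄·Hᵀ·S⁻¹ = [-14/57; 14/57]
x' − x̄ = [-98/57, 98/57] = K·y
y = (KᵀK)⁻¹·Kᵀ·(x' − x̄) = [7]
z = y + H·x̄ = [7] + [-6] = [1]

z = [1]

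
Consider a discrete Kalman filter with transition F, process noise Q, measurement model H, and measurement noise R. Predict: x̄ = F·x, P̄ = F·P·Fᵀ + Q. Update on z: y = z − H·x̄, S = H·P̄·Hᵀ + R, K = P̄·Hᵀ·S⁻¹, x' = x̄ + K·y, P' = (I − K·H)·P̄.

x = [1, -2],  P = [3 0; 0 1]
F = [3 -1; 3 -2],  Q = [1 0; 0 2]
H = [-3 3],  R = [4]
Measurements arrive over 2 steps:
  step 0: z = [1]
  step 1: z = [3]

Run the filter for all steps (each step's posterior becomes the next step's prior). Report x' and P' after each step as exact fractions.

step 0: x' = [5, 11/2], P' = [29 29; 29 147/5]
step 1: x' = [-6199/2956, -3503/2956], P' = [18989/1478 17817/1478; 17817/1478 17293/1478]

step 0: x̄ = F·x = [5, 7]
step 0: P̄ = F·P·Fᵀ + Q = [29 29; 29 33]
step 0: y = z − H·x̄ = [-5]
step 0: S = H·P̄·Hᵀ + R = [40]
step 0: K = P̄·Hᵀ·S⁻¹ = [0; 3/10]
step 0: x' = x̄ + K·y = [5, 11/2]
step 0: P' = (I − K·H)·P̄ = [29 29; 29 147/5]
step 1: x̄ = F·x = [19/2, 4]
step 1: P̄ = F·P·Fᵀ + Q = [587/5 294/5; 294/5 163/5]
step 1: y = z − H·x̄ = [39/2]
step 1: S = H·P̄·Hᵀ + R = [1478/5]
step 1: K = P̄·Hᵀ·S⁻¹ = [-879/1478; -393/1478]
step 1: x' = x̄ + K·y = [-6199/2956, -3503/2956]
step 1: P' = (I − K·H)·P̄ = [18989/1478 17817/1478; 17817/1478 17293/1478]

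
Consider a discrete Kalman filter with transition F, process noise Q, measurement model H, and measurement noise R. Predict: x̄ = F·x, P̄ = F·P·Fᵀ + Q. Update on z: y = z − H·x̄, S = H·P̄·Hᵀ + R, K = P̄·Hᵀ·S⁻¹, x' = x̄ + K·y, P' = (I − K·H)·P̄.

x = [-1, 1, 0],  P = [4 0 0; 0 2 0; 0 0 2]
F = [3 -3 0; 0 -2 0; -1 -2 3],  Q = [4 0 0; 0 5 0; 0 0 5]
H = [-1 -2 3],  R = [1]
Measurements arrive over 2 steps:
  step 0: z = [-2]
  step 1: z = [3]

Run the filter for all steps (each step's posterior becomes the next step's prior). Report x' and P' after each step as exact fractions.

step 0: x̄ = F·x = [-6, -2, -1]
step 0: P̄ = F·P·Fᵀ + Q = [58 12 0; 12 13 8; 0 8 35]
step 0: y = z − H·x̄ = [-9]
step 0: S = H·P̄·Hᵀ + R = [378]
step 0: K = P̄·Hᵀ·S⁻¹ = [-41/189; -1/27; 89/378]
step 0: x' = x̄ + K·y = [-85/21, -5/3, -131/42]
step 0: P' = (I − K·H)·P̄ = [7600/189 242/27 3649/189; 242/27 337/27 305/27; 3649/189 305/27 5309/378]
step 1: x̄ = F·x = [-50/7, 10/3, -83/42]
step 1: P̄ = F·P·Fᵀ + Q = [6655/21 190/9 -34/63; 190/9 1483/27 2/27; -34/63 2/27 2267/378]
step 1: y = z − H·x̄ = [355/42]
step 1: S = H·P̄·Hᵀ + R = [256427/378]
step 1: K = P̄·Hᵀ·S⁻¹ = [-136362/256427; -49420/256427; 6949/256427]
step 1: x' = x̄ + K·y = [-2984205/256427, 437040/256427, -448013/256427]
step 1: P' = (I − K·H)·P̄ = [32070887/256427 -12414610/256427 2368435/256427; -12414610/256427 7623283/256427 927512/256427; 2368435/256427 927512/256427 1410136/256427]

step 0: x' = [-85/21, -5/3, -131/42], P' = [7600/189 242/27 3649/189; 242/27 337/27 305/27; 3649/189 305/27 5309/378]
step 1: x' = [-2984205/256427, 437040/256427, -448013/256427], P' = [32070887/256427 -12414610/256427 2368435/256427; -12414610/256427 7623283/256427 927512/256427; 2368435/256427 927512/256427 1410136/256427]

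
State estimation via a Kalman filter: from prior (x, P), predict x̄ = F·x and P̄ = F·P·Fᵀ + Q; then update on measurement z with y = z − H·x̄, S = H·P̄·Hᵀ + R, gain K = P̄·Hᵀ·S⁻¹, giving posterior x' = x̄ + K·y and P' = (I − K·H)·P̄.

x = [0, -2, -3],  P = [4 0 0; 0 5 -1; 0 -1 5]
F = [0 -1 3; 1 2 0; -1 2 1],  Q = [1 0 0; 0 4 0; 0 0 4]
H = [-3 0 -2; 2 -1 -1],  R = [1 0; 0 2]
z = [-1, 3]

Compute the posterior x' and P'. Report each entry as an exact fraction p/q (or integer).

x̄ = F·x = [-7, -4, -7]
P̄ = F·P·Fᵀ + Q = [57 -16 0; -16 28 14; 0 14 29]
y = z − H·x̄ = [-36, 6]
S = H·P̄·Hᵀ + R = [630 -304; -304 379]
K = P̄·Hᵀ·S⁻¹ = [-25289/146354 14958/73177; -7458/73177 -20270/73177; -17527/73177 -22361/73177]
x' = x̄ + K·y = [32711/73177, -145840/73177, -15433/73177]
P' = (I − K·H)·P̄ = [128679/146354 188950/73177 -90187/73177; 188950/73177 698136/73177 -279696/73177; -90187/73177 -279696/73177 144044/73177]

x' = [32711/73177, -145840/73177, -15433/73177]
P' = [128679/146354 188950/73177 -90187/73177; 188950/73177 698136/73177 -279696/73177; -90187/73177 -279696/73177 144044/73177]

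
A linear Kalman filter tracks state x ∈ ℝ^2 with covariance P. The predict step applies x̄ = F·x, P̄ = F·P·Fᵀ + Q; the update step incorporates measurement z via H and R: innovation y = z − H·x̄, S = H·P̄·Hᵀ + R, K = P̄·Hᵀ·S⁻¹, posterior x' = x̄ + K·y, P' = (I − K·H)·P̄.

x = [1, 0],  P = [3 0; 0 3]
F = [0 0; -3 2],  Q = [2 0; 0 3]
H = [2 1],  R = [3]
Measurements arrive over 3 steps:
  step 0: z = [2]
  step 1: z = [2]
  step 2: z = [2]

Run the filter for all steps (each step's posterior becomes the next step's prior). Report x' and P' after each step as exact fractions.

step 0: x' = [20/53, 51/53], P' = [90/53 -168/53; -168/53 462/53]
step 1: x' = [32/677, 1266/677], P' = [1248/677 -4833/1354; -4833/1354 53163/5416]
step 2: x' = [-8656/152579, 328962/152579], P' = [283494/152579 -550740/152579; -550740/152579 1514535/152579]

step 0: x̄ = F·x = [0, -3]
step 0: P̄ = F·P·Fᵀ + Q = [2 0; 0 42]
step 0: y = z − H·x̄ = [5]
step 0: S = H·P̄·Hᵀ + R = [53]
step 0: K = P̄·Hᵀ·S⁻¹ = [4/53; 42/53]
step 0: x' = x̄ + K·y = [20/53, 51/53]
step 0: P' = (I − K·H)·P̄ = [90/53 -168/53; -168/53 462/53]
step 1: x̄ = F·x = [0, 42/53]
step 1: P̄ = F·P·Fᵀ + Q = [2 0; 0 4833/53]
step 1: y = z − H·x̄ = [64/53]
step 1: S = H·P̄·Hᵀ + R = [5416/53]
step 1: K = P̄·Hᵀ·S⁻¹ = [53/1354; 4833/5416]
step 1: x' = x̄ + K·y = [32/677, 1266/677]
step 1: P' = (I − K·H)·P̄ = [1248/677 -4833/1354; -4833/1354 53163/5416]
step 2: x̄ = F·x = [0, 2436/677]
step 2: P̄ = F·P·Fᵀ + Q = [2 0; 0 137685/1354]
step 2: y = z − H·x̄ = [-1082/677]
step 2: S = H·P̄·Hᵀ + R = [152579/1354]
step 2: K = P̄·Hᵀ·S⁻¹ = [5416/152579; 137685/152579]
step 2: x' = x̄ + K·y = [-8656/152579, 328962/152579]
step 2: P' = (I − K·H)·P̄ = [283494/152579 -550740/152579; -550740/152579 1514535/152579]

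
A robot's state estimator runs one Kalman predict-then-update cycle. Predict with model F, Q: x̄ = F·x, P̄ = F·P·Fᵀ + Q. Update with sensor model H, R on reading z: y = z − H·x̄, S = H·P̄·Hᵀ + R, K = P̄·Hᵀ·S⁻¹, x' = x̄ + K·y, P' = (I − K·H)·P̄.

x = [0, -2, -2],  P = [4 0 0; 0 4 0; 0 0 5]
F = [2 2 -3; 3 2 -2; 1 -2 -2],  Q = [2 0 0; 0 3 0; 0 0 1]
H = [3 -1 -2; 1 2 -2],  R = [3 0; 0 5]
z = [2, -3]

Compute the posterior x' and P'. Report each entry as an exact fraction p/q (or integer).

x' = [31778/5483, 37733/16449, 109196/16449]
P' = [151110/5483 305573/16449 523958/16449; 305573/16449 219623/16449 353972/16449; 523958/16449 353972/16449 613241/16449]

x̄ = F·x = [2, 0, 8]
P̄ = F·P·Fᵀ + Q = [79 70 22; 70 75 16; 22 16 41]
y = z − H·x̄ = [12, 11]
S = H·P̄·Hᵀ + R = [333 393; 393 612]
K = P̄·Hᵀ·S⁻¹ = [2167/16449 1104/5483; -3616/16449 7375/16449; -2860/16449 1084/16449]
x' = x̄ + K·y = [31778/5483, 37733/16449, 109196/16449]
P' = (I − K·H)·P̄ = [151110/5483 305573/16449 523958/16449; 305573/16449 219623/16449 353972/16449; 523958/16449 353972/16449 613241/16449]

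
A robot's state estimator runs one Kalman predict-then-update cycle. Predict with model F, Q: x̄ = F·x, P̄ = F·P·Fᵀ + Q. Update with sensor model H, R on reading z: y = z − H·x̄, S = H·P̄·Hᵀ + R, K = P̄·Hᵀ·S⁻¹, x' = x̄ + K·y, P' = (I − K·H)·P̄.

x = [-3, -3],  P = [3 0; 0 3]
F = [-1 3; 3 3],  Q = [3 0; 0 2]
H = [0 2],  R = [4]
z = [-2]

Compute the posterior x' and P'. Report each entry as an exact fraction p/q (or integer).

x̄ = F·x = [-6, -18]
P̄ = F·P·Fᵀ + Q = [33 18; 18 56]
y = z − H·x̄ = [34]
S = H·P̄·Hᵀ + R = [228]
K = P̄·Hᵀ·S⁻¹ = [3/19; 28/57]
x' = x̄ + K·y = [-12/19, -74/57]
P' = (I − K·H)·P̄ = [519/19 6/19; 6/19 56/57]

x' = [-12/19, -74/57]
P' = [519/19 6/19; 6/19 56/57]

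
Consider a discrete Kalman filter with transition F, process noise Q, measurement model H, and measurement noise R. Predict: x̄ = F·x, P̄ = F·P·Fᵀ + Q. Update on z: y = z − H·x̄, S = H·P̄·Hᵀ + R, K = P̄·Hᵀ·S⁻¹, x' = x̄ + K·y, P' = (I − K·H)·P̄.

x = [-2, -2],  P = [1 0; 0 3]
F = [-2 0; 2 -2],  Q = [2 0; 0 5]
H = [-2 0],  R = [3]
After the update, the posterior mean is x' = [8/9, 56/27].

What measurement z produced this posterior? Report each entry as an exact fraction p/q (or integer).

x̄ = F·x = [4, 0]
P̄ = F·P·Fᵀ + Q = [6 -4; -4 21]
S = H·P̄·Hᵀ + R = [27]
K = P̄·Hᵀ·S⁻¹ = [-4/9; 8/27]
x' − x̄ = [-28/9, 56/27] = K·y
y = (KᵀK)⁻¹·Kᵀ·(x' − x̄) = [7]
z = y + H·x̄ = [7] + [-8] = [-1]

z = [-1]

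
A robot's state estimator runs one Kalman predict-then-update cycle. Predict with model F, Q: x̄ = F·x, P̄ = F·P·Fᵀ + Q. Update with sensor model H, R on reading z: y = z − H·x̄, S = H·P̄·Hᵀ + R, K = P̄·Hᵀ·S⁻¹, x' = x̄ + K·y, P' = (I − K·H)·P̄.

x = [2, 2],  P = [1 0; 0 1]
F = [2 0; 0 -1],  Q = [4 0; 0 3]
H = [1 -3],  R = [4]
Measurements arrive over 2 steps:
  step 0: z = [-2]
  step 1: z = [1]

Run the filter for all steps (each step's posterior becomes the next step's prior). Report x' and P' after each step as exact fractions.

step 0: x' = [2, 1], P' = [20/3 2; 2 1]
step 1: x' = [92/71, 1/71], P' = [812/71 228/71; 228/71 92/71]

step 0: x̄ = F·x = [4, -2]
step 0: P̄ = F·P·Fᵀ + Q = [8 0; 0 4]
step 0: y = z − H·x̄ = [-12]
step 0: S = H·P̄·Hᵀ + R = [48]
step 0: K = P̄·Hᵀ·S⁻¹ = [1/6; -1/4]
step 0: x' = x̄ + K·y = [2, 1]
step 0: P' = (I − K·H)·P̄ = [20/3 2; 2 1]
step 1: x̄ = F·x = [4, -1]
step 1: P̄ = F·P·Fᵀ + Q = [92/3 -4; -4 4]
step 1: y = z − H·x̄ = [-6]
step 1: S = H·P̄·Hᵀ + R = [284/3]
step 1: K = P̄·Hᵀ·S⁻¹ = [32/71; -12/71]
step 1: x' = x̄ + K·y = [92/71, 1/71]
step 1: P' = (I − K·H)·P̄ = [812/71 228/71; 228/71 92/71]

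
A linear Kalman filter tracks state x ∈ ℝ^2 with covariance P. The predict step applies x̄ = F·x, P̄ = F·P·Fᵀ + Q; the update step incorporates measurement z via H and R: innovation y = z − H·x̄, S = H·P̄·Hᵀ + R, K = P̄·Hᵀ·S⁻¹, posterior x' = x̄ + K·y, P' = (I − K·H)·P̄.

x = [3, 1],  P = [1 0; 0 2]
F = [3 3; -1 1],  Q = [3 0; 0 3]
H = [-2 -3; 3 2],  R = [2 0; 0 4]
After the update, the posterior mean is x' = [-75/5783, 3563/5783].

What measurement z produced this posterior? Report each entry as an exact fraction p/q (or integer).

x̄ = F·x = [12, -2]
P̄ = F·P·Fᵀ + Q = [30 3; 3 6]
S = H·P̄·Hᵀ + R = [212 -255; -255 334]
K = P̄·Hᵀ·S⁻¹ = [1434/5783 2757/5783; -2661/5783 -1668/5783]
x' − x̄ = [-69471/5783, 15129/5783] = K·y
y = (KᵀK)⁻¹·Kᵀ·(x' − x̄) = [15, -33]
z = y + H·x̄ = [15, -33] + [-18, 32] = [-3, -1]

z = [-3, -1]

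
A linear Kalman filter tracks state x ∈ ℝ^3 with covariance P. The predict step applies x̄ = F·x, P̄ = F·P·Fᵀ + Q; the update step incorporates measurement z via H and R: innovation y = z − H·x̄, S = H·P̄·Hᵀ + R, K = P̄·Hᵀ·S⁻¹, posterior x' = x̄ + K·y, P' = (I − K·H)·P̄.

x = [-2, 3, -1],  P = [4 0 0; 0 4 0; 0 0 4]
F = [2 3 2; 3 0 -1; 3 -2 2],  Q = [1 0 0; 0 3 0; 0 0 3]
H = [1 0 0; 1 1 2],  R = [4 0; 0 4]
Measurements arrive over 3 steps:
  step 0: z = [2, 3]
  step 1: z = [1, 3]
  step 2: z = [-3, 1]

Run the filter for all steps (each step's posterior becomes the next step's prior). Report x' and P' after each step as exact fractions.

step 0: x̄ = F·x = [3, -5, -14]
step 0: P̄ = F·P·Fᵀ + Q = [69 16 16; 16 43 28; 16 28 71]
step 0: y = z − H·x̄ = [-1, 33]
step 0: S = H·P̄·Hᵀ + R = [73 117; 117 608]
step 0: K = P̄·Hᵀ·S⁻¹ = [28263/30695 468/30695; -3727/30695 6523/30695; -12034/30695 11706/30695]
step 0: x' = x̄ + K·y = [79266/30695, 65511/30695, -31398/30695]
step 0: P' = (I − K·H)·P̄ = [113052/30695 -14908/30695 -48136/30695; -14908/30695 629372/30695 -294186/30695; -48136/30695 -294186/30695 194573/30695]
step 1: x̄ = F·x = [292269/30695, 269196/30695, 8796/6139]
step 1: P̄ = F·P·Fᵀ + Q = [2831327/30695 845008/30695 -692780/6139; 845008/30695 1592942/30695 -3002/6139; -692780/6139 -3002/6139 1272017/6139]
step 1: y = z − H·x̄ = [-261574/30695, -15924/877]
step 1: S = H·P̄·Hᵀ + R = [2954107/30695 -92899/877; -92899/877 507479/877]
step 1: K = P̄·Hᵀ·S⁻¹ = [92423941/97498731 -928990/97498731; 17715103/32499577 53541819/227497039; -73249120/97498731 261230188/682491117]
step 1: x' = x̄ + K·y = [157612639/97498731, -33763706/227497039, 604084820/682491117]
step 1: P' = (I − K·H)·P̄ = [369695764/97498731 70860412/32499577 -292996480/97498731; 70860412/32499577 4192174940/227497039 -2237015274/227497039; -292996480/97498731 -2237015274/227497039 4903470967/682491117]
step 2: x̄ = F·x = [1036957744/227497039, 2705780599/682491117, 4720617295/682491117]
step 2: P̄ = F·P·Fᵀ + Q = [21584350279/227497039 10347378016/227497039 -22269848316/227497039; 10347378016/227497039 42547629610/682491117 -15019538438/682491117; -22269848316/227497039 -15019538438/682491117 106478128063/682491117]
step 2: y = z − H·x̄ = [-1719448861/227497039, -4858465768/227497039]
step 2: S = H·P̄·Hᵀ + R = [22494338435/227497039 -12607968337/227497039; -12607968337/227497039 90237030573/227497039]
step 2: K = P̄·Hᵀ·S⁻¹ = [3931362839491/4111836900637 -25215936674/4111836900637; 2454417058107/4111836900637 1004424890369/4111836900637; -188558701008/241872758861 90812919708/241872758861]
step 2: x' = x̄ + K·y = [-10432951064569/4111836900637, -71099374493846/12335510701911, 3476113263293/725618276583]
step 2: P' = (I − K·H)·P̄ = [15725451357964/4111836900637 9817668232428/4111836900637 -754234804032/241872758861; 9817668232428/4111836900637 241828098435484/12335510701911 -7624353072010/725618276583; -754234804032/241872758861 -7624353072010/725618276583 5488406260301/725618276583]

step 0: x' = [79266/30695, 65511/30695, -31398/30695], P' = [113052/30695 -14908/30695 -48136/30695; -14908/30695 629372/30695 -294186/30695; -48136/30695 -294186/30695 194573/30695]
step 1: x' = [157612639/97498731, -33763706/227497039, 604084820/682491117], P' = [369695764/97498731 70860412/32499577 -292996480/97498731; 70860412/32499577 4192174940/227497039 -2237015274/227497039; -292996480/97498731 -2237015274/227497039 4903470967/682491117]
step 2: x' = [-10432951064569/4111836900637, -71099374493846/12335510701911, 3476113263293/725618276583], P' = [15725451357964/4111836900637 9817668232428/4111836900637 -754234804032/241872758861; 9817668232428/4111836900637 241828098435484/12335510701911 -7624353072010/725618276583; -754234804032/241872758861 -7624353072010/725618276583 5488406260301/725618276583]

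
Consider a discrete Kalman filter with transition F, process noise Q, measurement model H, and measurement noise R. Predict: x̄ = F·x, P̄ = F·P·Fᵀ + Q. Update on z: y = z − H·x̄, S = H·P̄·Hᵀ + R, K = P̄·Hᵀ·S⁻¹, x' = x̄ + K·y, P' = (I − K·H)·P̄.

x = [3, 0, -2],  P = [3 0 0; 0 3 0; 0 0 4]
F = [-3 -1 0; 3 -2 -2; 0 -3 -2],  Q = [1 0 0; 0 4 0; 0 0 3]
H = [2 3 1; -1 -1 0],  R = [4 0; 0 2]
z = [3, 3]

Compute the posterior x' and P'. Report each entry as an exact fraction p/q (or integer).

x' = [-38347/3321, 30298/3321, -4793/3321]
P' = [58771/3321 -47743/3321 20207/3321; -47743/3321 40585/3321 -19373/3321; 20207/3321 -19373/3321 20461/3321]

x̄ = F·x = [-9, 13, 4]
P̄ = F·P·Fᵀ + Q = [31 -21 9; -21 59 34; 9 34 46]
y = z − H·x̄ = [-22, 7]
S = H·P̄·Hᵀ + R = [693 -177; -177 50]
K = P̄·Hᵀ·S⁻¹ = [-1370/3321 -1838/1107; 1724/3321 1193/1107; 689/3321 -139/1107]
x' = x̄ + K·y = [-38347/3321, 30298/3321, -4793/3321]
P' = (I − K·H)·P̄ = [58771/3321 -47743/3321 20207/3321; -47743/3321 40585/3321 -19373/3321; 20207/3321 -19373/3321 20461/3321]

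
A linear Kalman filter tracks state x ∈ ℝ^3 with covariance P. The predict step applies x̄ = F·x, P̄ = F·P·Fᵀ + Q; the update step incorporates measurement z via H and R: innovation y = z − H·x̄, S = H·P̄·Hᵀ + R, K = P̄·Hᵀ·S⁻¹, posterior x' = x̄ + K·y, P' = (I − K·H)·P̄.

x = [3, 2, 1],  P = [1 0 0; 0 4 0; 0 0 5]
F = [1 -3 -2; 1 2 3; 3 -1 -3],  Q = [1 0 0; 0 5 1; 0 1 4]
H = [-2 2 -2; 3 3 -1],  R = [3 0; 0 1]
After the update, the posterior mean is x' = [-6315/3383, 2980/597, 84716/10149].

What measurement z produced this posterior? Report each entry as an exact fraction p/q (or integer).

x̄ = F·x = [-5, 10, 4]
P̄ = F·P·Fᵀ + Q = [58 -53 45; -53 67 -49; 45 -49 62]
S = H·P̄·Hᵀ + R = [1927 390; 390 258]
K = P̄·Hᵀ·S⁻¹ = [-11466/57511 10645/57511; 507/3383 2561/20298; -8606/57511 -10459/172533]
x' − x̄ = [10600/3383, -2990/597, 44120/10149] = K·y
y = (KᵀK)⁻¹·Kᵀ·(x' − x̄) = [-25, -10]
z = y + H·x̄ = [-25, -10] + [22, 11] = [-3, 1]

z = [-3, 1]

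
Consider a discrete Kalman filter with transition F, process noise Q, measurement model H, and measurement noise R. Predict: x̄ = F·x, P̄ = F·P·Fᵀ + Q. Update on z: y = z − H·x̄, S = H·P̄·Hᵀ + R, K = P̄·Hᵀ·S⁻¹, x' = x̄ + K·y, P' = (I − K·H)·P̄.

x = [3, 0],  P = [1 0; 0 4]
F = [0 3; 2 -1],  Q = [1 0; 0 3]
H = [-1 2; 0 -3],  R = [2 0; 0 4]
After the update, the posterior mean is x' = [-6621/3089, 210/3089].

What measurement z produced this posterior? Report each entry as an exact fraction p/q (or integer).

x̄ = F·x = [0, 6]
P̄ = F·P·Fᵀ + Q = [37 -12; -12 11]
S = H·P̄·Hᵀ + R = [131 -102; -102 103]
K = P̄·Hᵀ·S⁻¹ = [-2611/3089 -1506/3089; 136/3089 -855/3089]
x' − x̄ = [-6621/3089, -18324/3089] = K·y
y = (KᵀK)⁻¹·Kᵀ·(x' − x̄) = [-9, 20]
z = y + H·x̄ = [-9, 20] + [12, -18] = [3, 2]

z = [3, 2]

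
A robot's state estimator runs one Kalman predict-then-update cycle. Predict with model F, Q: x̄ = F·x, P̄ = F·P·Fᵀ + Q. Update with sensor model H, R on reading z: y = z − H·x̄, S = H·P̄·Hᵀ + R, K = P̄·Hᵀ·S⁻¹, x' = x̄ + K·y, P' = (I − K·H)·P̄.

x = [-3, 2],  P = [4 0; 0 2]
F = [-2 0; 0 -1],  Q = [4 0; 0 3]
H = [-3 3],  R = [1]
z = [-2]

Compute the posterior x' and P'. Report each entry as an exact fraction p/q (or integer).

x' = [18/113, -61/113]
P' = [460/113 450/113; 450/113 905/226]

x̄ = F·x = [6, -2]
P̄ = F·P·Fᵀ + Q = [20 0; 0 5]
y = z − H·x̄ = [22]
S = H·P̄·Hᵀ + R = [226]
K = P̄·Hᵀ·S⁻¹ = [-30/113; 15/226]
x' = x̄ + K·y = [18/113, -61/113]
P' = (I − K·H)·P̄ = [460/113 450/113; 450/113 905/226]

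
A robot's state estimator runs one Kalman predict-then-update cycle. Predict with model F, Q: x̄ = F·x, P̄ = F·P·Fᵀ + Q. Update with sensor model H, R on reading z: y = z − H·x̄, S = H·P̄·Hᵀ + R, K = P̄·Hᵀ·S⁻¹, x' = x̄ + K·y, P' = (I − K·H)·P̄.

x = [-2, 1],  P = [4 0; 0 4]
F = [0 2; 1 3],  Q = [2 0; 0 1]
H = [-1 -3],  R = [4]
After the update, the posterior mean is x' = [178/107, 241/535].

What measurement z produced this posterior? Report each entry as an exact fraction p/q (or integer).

x̄ = F·x = [2, 1]
P̄ = F·P·Fᵀ + Q = [18 24; 24 41]
S = H·P̄·Hᵀ + R = [535]
K = P̄·Hᵀ·S⁻¹ = [-18/107; -147/535]
x' − x̄ = [-36/107, -294/535] = K·y
y = (KᵀK)⁻¹·Kᵀ·(x' − x̄) = [2]
z = y + H·x̄ = [2] + [-5] = [-3]

z = [-3]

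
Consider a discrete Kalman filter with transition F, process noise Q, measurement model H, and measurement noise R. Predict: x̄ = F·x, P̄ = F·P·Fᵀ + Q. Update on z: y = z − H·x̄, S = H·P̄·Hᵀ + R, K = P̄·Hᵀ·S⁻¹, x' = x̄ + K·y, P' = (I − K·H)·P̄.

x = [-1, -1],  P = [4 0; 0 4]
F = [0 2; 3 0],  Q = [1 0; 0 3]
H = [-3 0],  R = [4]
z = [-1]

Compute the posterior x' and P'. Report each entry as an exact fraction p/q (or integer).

x̄ = F·x = [-2, -3]
P̄ = F·P·Fᵀ + Q = [17 0; 0 39]
y = z − H·x̄ = [-7]
S = H·P̄·Hᵀ + R = [157]
K = P̄·Hᵀ·S⁻¹ = [-51/157; 0]
x' = x̄ + K·y = [43/157, -3]
P' = (I − K·H)·P̄ = [68/157 0; 0 39]

x' = [43/157, -3]
P' = [68/157 0; 0 39]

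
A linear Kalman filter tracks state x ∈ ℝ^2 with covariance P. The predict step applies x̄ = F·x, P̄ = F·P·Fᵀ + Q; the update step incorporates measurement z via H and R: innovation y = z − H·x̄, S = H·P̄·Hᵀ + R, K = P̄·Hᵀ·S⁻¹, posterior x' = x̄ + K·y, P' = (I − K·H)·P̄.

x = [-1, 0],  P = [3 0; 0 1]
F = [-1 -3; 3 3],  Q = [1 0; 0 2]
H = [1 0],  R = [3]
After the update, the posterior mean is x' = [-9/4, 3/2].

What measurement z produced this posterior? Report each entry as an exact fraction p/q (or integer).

x̄ = F·x = [1, -3]
P̄ = F·P·Fᵀ + Q = [13 -18; -18 38]
S = H·P̄·Hᵀ + R = [16]
K = P̄·Hᵀ·S⁻¹ = [13/16; -9/8]
x' − x̄ = [-13/4, 9/2] = K·y
y = (KᵀK)⁻¹·Kᵀ·(x' − x̄) = [-4]
z = y + H·x̄ = [-4] + [1] = [-3]

z = [-3]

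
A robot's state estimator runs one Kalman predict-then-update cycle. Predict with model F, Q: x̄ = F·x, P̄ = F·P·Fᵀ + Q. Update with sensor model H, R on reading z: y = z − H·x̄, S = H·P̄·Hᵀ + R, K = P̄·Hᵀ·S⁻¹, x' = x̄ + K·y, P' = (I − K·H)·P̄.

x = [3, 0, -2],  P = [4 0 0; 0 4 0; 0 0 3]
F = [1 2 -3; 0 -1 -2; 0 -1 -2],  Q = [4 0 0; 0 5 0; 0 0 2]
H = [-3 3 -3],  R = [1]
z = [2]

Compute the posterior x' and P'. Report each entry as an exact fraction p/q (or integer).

x̄ = F·x = [9, 4, 4]
P̄ = F·P·Fᵀ + Q = [51 10 10; 10 21 16; 10 16 18]
y = z − H·x̄ = [29]
S = H·P̄·Hᵀ + R = [523]
K = P̄·Hᵀ·S⁻¹ = [-153/523; -15/523; -36/523]
x' = x̄ + K·y = [270/523, 1657/523, 1048/523]
P' = (I − K·H)·P̄ = [3264/523 2935/523 -278/523; 2935/523 10758/523 7828/523; -278/523 7828/523 8118/523]

x' = [270/523, 1657/523, 1048/523]
P' = [3264/523 2935/523 -278/523; 2935/523 10758/523 7828/523; -278/523 7828/523 8118/523]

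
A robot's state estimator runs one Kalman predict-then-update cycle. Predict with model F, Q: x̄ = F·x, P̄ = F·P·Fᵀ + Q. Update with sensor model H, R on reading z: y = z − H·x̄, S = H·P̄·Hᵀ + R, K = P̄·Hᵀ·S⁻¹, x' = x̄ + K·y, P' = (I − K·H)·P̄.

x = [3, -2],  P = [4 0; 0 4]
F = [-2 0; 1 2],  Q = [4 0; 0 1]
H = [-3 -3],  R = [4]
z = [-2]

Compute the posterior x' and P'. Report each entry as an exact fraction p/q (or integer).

x' = [-546/229, 668/229]
P' = [3284/229 -3236/229; -3236/229 3288/229]

x̄ = F·x = [-6, -1]
P̄ = F·P·Fᵀ + Q = [20 -8; -8 21]
y = z − H·x̄ = [-23]
S = H·P̄·Hᵀ + R = [229]
K = P̄·Hᵀ·S⁻¹ = [-36/229; -39/229]
x' = x̄ + K·y = [-546/229, 668/229]
P' = (I − K·H)·P̄ = [3284/229 -3236/229; -3236/229 3288/229]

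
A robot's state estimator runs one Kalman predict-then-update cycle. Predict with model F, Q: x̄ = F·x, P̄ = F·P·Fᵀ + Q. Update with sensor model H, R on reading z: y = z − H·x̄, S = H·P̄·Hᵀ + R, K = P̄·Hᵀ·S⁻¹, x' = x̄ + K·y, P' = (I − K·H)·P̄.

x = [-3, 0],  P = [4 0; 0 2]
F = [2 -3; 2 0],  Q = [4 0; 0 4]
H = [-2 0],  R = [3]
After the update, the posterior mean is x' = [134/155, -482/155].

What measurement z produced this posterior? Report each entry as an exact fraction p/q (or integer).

x̄ = F·x = [-6, -6]
P̄ = F·P·Fᵀ + Q = [38 16; 16 20]
S = H·P̄·Hᵀ + R = [155]
K = P̄·Hᵀ·S⁻¹ = [-76/155; -32/155]
x' − x̄ = [1064/155, 448/155] = K·y
y = (KᵀK)⁻¹·Kᵀ·(x' − x̄) = [-14]
z = y + H·x̄ = [-14] + [12] = [-2]

z = [-2]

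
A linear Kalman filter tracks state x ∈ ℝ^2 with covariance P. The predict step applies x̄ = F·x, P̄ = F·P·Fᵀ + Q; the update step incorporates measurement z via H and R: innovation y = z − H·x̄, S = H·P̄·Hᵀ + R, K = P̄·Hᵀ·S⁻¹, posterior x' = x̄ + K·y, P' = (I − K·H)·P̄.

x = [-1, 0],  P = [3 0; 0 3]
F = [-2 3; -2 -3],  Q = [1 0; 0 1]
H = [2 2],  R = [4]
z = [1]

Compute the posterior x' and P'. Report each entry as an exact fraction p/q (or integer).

x' = [29/102, 29/102]
P' = [1415/51 -1390/51; -1390/51 1415/51]

x̄ = F·x = [2, 2]
P̄ = F·P·Fᵀ + Q = [40 -15; -15 40]
y = z − H·x̄ = [-7]
S = H·P̄·Hᵀ + R = [204]
K = P̄·Hᵀ·S⁻¹ = [25/102; 25/102]
x' = x̄ + K·y = [29/102, 29/102]
P' = (I − K·H)·P̄ = [1415/51 -1390/51; -1390/51 1415/51]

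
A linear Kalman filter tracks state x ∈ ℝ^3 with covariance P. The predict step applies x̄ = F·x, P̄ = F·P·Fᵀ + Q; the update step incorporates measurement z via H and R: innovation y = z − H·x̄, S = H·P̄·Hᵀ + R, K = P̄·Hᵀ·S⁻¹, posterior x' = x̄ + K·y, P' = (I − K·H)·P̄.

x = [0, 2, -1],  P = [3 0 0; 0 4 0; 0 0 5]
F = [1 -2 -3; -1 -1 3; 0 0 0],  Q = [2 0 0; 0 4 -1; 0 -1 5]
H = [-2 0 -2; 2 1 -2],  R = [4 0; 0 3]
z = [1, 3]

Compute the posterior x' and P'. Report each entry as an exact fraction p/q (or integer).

x̄ = F·x = [-1, -5, 0]
P̄ = F·P·Fᵀ + Q = [66 -40 0; -40 56 -1; 0 -1 5]
y = z − H·x̄ = [-1, 10]
S = H·P̄·Hᵀ + R = [288 -162; -162 187]
K = P̄·Hᵀ·S⁻¹ = [-815/2301 142/767; 5885/13806 193/767; -913/6903 -133/767]
x' = x̄ + K·y = [2774/2301, -40175/13806, -11057/6903]
P' = (I − K·H)·P̄ = [1698/767 -15838/2301 -3464/2301; -15838/2301 183497/6903 41629/6903; -3464/2301 41629/6903 12218/6903]

x' = [2774/2301, -40175/13806, -11057/6903]
P' = [1698/767 -15838/2301 -3464/2301; -15838/2301 183497/6903 41629/6903; -3464/2301 41629/6903 12218/6903]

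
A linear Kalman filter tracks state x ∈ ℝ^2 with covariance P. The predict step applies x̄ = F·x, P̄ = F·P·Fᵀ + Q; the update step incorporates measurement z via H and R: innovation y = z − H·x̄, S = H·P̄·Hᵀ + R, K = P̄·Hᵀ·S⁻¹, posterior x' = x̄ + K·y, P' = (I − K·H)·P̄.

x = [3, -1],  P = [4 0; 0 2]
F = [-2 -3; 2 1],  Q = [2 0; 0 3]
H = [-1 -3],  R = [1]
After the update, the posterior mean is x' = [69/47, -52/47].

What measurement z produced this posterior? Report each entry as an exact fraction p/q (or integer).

z = [2]

x̄ = F·x = [-3, 5]
P̄ = F·P·Fᵀ + Q = [36 -22; -22 21]
S = H·P̄·Hᵀ + R = [94]
K = P̄·Hᵀ·S⁻¹ = [15/47; -41/94]
x' − x̄ = [210/47, -287/47] = K·y
y = (KᵀK)⁻¹·Kᵀ·(x' − x̄) = [14]
z = y + H·x̄ = [14] + [-12] = [2]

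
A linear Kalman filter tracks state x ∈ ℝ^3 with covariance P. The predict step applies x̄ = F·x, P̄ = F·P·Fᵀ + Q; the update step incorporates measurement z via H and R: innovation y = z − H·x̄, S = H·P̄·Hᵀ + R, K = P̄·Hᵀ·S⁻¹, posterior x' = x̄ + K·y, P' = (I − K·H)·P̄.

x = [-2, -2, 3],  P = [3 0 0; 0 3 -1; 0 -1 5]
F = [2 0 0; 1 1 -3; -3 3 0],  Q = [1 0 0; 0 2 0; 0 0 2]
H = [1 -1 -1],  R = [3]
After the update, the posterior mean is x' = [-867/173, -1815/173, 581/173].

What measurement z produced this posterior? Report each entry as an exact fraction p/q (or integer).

x̄ = F·x = [-4, -13, 0]
P̄ = F·P·Fᵀ + Q = [13 6 -18; 6 59 9; -18 9 56]
S = H·P̄·Hᵀ + R = [173]
K = P̄·Hᵀ·S⁻¹ = [25/173; -62/173; -83/173]
x' − x̄ = [-175/173, 434/173, 581/173] = K·y
y = (KᵀK)⁻¹·Kᵀ·(x' − x̄) = [-7]
z = y + H·x̄ = [-7] + [9] = [2]

z = [2]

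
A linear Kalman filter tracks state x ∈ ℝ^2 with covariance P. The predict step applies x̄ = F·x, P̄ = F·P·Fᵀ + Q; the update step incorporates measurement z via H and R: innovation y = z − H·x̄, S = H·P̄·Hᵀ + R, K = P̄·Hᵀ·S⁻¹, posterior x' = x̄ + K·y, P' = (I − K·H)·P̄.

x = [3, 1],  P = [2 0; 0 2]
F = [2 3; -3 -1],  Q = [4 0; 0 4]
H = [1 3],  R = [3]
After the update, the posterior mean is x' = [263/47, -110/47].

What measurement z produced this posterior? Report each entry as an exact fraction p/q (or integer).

z = [-1]

x̄ = F·x = [9, -10]
P̄ = F·P·Fᵀ + Q = [30 -18; -18 24]
S = H·P̄·Hᵀ + R = [141]
K = P̄·Hᵀ·S⁻¹ = [-8/47; 18/47]
x' − x̄ = [-160/47, 360/47] = K·y
y = (KᵀK)⁻¹·Kᵀ·(x' − x̄) = [20]
z = y + H·x̄ = [20] + [-21] = [-1]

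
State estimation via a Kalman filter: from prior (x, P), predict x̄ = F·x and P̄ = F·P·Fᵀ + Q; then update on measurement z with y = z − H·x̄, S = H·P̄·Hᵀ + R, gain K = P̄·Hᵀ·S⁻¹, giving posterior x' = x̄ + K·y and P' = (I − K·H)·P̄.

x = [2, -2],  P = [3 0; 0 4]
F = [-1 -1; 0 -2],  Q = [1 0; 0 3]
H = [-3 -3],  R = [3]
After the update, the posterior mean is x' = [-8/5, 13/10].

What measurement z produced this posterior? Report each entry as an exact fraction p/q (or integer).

x̄ = F·x = [0, 4]
P̄ = F·P·Fᵀ + Q = [8 8; 8 19]
S = H·P̄·Hᵀ + R = [390]
K = P̄·Hᵀ·S⁻¹ = [-8/65; -27/130]
x' − x̄ = [-8/5, -27/10] = K·y
y = (KᵀK)⁻¹·Kᵀ·(x' − x̄) = [13]
z = y + H·x̄ = [13] + [-12] = [1]

z = [1]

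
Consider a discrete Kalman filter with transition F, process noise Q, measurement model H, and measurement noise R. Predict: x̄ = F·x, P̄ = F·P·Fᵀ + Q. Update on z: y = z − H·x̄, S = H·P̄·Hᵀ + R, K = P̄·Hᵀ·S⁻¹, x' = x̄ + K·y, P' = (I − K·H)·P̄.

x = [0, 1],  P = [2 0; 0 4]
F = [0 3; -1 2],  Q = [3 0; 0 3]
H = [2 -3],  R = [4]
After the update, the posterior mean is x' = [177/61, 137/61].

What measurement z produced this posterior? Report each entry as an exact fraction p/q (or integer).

x̄ = F·x = [3, 2]
P̄ = F·P·Fᵀ + Q = [39 24; 24 21]
S = H·P̄·Hᵀ + R = [61]
K = P̄·Hᵀ·S⁻¹ = [6/61; -15/61]
x' − x̄ = [-6/61, 15/61] = K·y
y = (KᵀK)⁻¹·Kᵀ·(x' − x̄) = [-1]
z = y + H·x̄ = [-1] + [0] = [-1]

z = [-1]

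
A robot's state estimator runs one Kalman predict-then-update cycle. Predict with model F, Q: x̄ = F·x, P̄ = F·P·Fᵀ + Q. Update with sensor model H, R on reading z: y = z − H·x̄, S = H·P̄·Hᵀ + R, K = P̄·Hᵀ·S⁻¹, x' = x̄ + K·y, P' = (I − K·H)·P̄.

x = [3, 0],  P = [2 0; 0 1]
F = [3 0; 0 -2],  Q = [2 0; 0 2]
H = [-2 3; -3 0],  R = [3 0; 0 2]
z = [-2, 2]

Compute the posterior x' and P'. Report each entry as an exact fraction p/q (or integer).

x' = [-2827/5267, -5112/5267]
P' = [1140/5267 720/5267; 720/5267 2118/5267]

x̄ = F·x = [9, 0]
P̄ = F·P·Fᵀ + Q = [20 0; 0 6]
y = z − H·x̄ = [16, 29]
S = H·P̄·Hᵀ + R = [137 120; 120 182]
K = P̄·Hᵀ·S⁻¹ = [-40/5267 -1710/5267; 1638/5267 -1080/5267]
x' = x̄ + K·y = [-2827/5267, -5112/5267]
P' = (I − K·H)·P̄ = [1140/5267 720/5267; 720/5267 2118/5267]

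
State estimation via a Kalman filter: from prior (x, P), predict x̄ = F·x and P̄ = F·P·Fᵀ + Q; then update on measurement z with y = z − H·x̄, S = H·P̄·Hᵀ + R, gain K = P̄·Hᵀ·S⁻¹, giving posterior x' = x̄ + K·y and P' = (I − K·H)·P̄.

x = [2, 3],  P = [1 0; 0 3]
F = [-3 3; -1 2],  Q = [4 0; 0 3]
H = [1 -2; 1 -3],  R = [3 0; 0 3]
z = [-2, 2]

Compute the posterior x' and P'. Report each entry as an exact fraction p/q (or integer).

x' = [-1019/221, -407/221]
P' = [8121/442 1587/221; 1587/221 669/221]

x̄ = F·x = [3, 4]
P̄ = F·P·Fᵀ + Q = [40 21; 21 16]
y = z − H·x̄ = [3, 11]
S = H·P̄·Hᵀ + R = [23 31; 31 61]
K = P̄·Hᵀ·S⁻¹ = [591/442 -467/442; 83/221 -140/221]
x' = x̄ + K·y = [-1019/221, -407/221]
P' = (I − K·H)·P̄ = [8121/442 1587/221; 1587/221 669/221]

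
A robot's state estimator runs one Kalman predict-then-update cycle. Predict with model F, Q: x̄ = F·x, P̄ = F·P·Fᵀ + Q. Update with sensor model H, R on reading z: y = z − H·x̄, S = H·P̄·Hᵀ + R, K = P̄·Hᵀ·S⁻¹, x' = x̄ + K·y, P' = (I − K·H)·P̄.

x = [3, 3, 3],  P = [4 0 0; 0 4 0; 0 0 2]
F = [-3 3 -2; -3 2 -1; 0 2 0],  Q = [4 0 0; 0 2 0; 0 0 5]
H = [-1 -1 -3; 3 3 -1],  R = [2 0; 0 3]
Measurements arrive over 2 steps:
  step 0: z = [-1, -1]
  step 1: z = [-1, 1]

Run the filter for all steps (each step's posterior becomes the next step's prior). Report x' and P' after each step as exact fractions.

step 0: x' = [-25234/58469, 10730/58469, 29513/58469], P' = [862572/409283 -800928/409283 636/58469; -800928/409283 857704/409283 -2328/58469; 636/58469 -2328/58469 12102/58469]
step 1: x' = [-2355081662/60503407017, 8919942151/20167802339, 3946239250/20167802339], P' = [94347579448/60503407017 -28231256500/20167802339 -353719092/20167802339; -28231256500/20167802339 30832652244/20167802339 -190105152/20167802339; -353719092/20167802339 -190105152/20167802339 4073727498/20167802339]

step 0: x̄ = F·x = [-6, -6, 6]
step 0: P̄ = F·P·Fᵀ + Q = [84 64 24; 64 56 16; 24 16 21]
step 0: y = z − H·x̄ = [5, 41]
step 0: S = H·P̄·Hᵀ + R = [699 -1061; -1061 2196]
step 0: K = P̄·Hᵀ·S⁻¹ = [-37500/409283 60160/409283; -3944/409283 62208/409283; -17307/58469 -5726/58469]
step 0: x' = x̄ + K·y = [-25234/58469, 10730/58469, 29513/58469]
step 0: P' = (I − K·H)·P̄ = [862572/409283 -800928/409283 636/58469; -800928/409283 857704/409283 -2328/58469; 636/58469 -2328/58469 12102/58469]
step 1: x̄ = F·x = [48866/58469, 67649/58469, 21460/58469]
step 1: P̄ = F·P·Fᵀ + Q = [32124152/409283 25246860/409283 10016976/409283; 25246860/409283 21800276/409283 8268976/409283; 10016976/409283 8268976/409283 5477231/409283]
step 1: y = z − H·x̄ = [122426/58469, -269616/58469]
step 1: S = H·P̄·Hᵀ + R = [264247505/409283 -63301481/58469; -63301481/58469 119536100/58469]
step 1: K = P̄·Hᵀ·S⁻¹ = [-3235169060/60503407017 10007529040/60503407017; -1015540144/20167802339 2664764128/20167802339; -5838679125/20167802339 -1901733410/20167802339]
step 1: x' = x̄ + K·y = [-2355081662/60503407017, 8919942151/20167802339, 3946239250/20167802339]
step 1: P' = (I − K·H)·P̄ = [94347579448/60503407017 -28231256500/20167802339 -353719092/20167802339; -28231256500/20167802339 30832652244/20167802339 -190105152/20167802339; -353719092/20167802339 -190105152/20167802339 4073727498/20167802339]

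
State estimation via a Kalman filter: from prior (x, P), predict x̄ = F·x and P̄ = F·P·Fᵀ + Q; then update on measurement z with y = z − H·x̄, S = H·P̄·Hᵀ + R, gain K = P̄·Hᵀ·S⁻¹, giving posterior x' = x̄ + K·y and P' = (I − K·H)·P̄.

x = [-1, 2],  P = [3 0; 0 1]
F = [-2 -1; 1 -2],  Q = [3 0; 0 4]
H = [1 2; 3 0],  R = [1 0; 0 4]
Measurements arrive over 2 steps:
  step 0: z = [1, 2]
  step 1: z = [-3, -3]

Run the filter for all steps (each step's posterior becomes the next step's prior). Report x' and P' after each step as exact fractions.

step 0: x' = [1072/1521, 3/169], P' = [656/1521 -36/169; -36/169 59/169]
step 1: x' = [-931285/870777, -790204/870777], P' = [348172/870777 -170108/870777; -170108/870777 292774/870777]

step 0: x̄ = F·x = [0, -5]
step 0: P̄ = F·P·Fᵀ + Q = [16 -4; -4 11]
step 0: y = z − H·x̄ = [11, 2]
step 0: S = H·P̄·Hᵀ + R = [45 24; 24 148]
step 0: K = P̄·Hᵀ·S⁻¹ = [8/1521 164/507; 82/169 -27/169]
step 0: x' = x̄ + K·y = [1072/1521, 3/169]
step 0: P' = (I − K·H)·P̄ = [656/1521 -36/169; -36/169 59/169]
step 1: x̄ = F·x = [-167/117, 1018/1521]
step 1: P̄ = F·P·Fᵀ + Q = [38/9 -94/117; -94/117 10160/1521]
step 1: y = z − H·x̄ = [-492/169, 50/39]
step 1: S = H·P̄·Hᵀ + R = [4855/169 102/13; 102/13 42]
step 1: K = P̄·Hᵀ·S⁻¹ = [884/96753 87043/290259; 46160/96753 -42527/290259]
step 1: x' = x̄ + K·y = [-931285/870777, -790204/870777]
step 1: P' = (I − K·H)·P̄ = [348172/870777 -170108/870777; -170108/870777 292774/870777]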